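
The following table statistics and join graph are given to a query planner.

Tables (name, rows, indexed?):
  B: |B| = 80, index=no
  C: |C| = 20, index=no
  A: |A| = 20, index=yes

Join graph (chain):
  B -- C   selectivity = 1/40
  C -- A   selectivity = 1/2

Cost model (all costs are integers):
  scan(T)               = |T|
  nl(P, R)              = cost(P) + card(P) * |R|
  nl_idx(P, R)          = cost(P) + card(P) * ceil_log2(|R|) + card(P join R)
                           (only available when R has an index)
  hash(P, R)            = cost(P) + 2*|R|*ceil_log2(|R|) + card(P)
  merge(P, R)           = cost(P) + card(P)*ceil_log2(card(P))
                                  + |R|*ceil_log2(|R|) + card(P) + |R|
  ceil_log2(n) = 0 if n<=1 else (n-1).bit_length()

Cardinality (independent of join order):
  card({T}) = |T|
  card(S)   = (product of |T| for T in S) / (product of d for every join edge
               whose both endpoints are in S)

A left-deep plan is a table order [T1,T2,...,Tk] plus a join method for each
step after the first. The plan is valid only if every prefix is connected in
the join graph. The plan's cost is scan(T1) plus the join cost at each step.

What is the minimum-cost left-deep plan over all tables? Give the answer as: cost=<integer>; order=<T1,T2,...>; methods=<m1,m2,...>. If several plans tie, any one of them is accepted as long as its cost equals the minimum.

cost=600; order=B,C,A; methods=hash,hash

Selinger DP (subsets sized 1..n):
  {B}: scan cost=80, card=80
  {C}: scan cost=20, card=20
  {A}: scan cost=20, card=20
  {BC}: card=40; try (C,hash)→360, (B,merge)→780, (C,merge)→840, (B,hash)→1160, (B,nl)→1620, (C,nl)→1680; best=360 via (C,hash)
  {AC}: card=200; try (C,hash)→240, (A,hash)→240, (C,merge)→260, (A,merge)→260, (A,nl_idx)→320, (C,nl)→420 …(+1); best=240 via (C,hash)
  {ABC}: card=400; try (A,hash)→600, (A,merge)→760, (A,nl_idx)→960, (A,nl)→1160, (B,hash)→1560, (B,merge)→2680 …(+1); best=600 via (A,hash)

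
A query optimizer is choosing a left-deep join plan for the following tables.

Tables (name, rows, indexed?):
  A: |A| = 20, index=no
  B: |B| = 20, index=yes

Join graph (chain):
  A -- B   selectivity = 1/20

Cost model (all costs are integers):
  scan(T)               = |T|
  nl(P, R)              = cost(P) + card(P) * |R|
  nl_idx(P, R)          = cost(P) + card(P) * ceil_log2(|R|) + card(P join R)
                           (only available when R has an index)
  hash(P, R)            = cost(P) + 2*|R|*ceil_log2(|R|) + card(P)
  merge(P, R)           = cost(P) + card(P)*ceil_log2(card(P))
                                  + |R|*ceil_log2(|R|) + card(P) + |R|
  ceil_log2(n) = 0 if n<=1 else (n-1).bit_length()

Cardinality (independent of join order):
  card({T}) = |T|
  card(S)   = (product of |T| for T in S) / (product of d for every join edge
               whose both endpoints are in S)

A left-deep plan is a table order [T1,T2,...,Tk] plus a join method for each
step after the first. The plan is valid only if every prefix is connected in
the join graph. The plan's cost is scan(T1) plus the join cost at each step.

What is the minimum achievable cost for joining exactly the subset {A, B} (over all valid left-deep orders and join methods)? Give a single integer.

Selinger DP over subsets of {A,B}:
  {A}: scan cost=20, card=20
  {B}: scan cost=20, card=20
  {AB}: card=20; try (B,nl_idx)→140, (B,hash)→240, (A,hash)→240, (B,merge)→260, (A,merge)→260, (B,nl)→420 …(+1); best=140 via (B,nl_idx)

140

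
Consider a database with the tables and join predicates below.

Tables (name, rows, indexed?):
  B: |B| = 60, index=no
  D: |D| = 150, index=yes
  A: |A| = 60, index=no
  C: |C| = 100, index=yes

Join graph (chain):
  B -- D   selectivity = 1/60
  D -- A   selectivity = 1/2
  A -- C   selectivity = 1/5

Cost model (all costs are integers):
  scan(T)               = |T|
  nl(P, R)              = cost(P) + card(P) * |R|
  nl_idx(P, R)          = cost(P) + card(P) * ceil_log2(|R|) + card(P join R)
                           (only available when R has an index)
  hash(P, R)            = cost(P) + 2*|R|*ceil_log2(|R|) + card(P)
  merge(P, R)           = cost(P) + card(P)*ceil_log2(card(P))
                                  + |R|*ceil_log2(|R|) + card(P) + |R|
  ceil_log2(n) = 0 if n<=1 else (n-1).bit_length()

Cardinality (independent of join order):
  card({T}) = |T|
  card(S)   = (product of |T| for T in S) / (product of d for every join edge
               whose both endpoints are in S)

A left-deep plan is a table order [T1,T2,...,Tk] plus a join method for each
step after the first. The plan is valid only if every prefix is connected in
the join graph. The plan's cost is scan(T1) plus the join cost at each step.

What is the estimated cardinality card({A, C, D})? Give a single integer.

Tables in S: A(60), C(100), D(150)
Edges inside S: D-A(d=2), A-C(d=5)
numerator = 60 * 100 * 150 = 900000
denominator = 2 * 5 = 10
card(S) = 900000 / 10 = 90000

90000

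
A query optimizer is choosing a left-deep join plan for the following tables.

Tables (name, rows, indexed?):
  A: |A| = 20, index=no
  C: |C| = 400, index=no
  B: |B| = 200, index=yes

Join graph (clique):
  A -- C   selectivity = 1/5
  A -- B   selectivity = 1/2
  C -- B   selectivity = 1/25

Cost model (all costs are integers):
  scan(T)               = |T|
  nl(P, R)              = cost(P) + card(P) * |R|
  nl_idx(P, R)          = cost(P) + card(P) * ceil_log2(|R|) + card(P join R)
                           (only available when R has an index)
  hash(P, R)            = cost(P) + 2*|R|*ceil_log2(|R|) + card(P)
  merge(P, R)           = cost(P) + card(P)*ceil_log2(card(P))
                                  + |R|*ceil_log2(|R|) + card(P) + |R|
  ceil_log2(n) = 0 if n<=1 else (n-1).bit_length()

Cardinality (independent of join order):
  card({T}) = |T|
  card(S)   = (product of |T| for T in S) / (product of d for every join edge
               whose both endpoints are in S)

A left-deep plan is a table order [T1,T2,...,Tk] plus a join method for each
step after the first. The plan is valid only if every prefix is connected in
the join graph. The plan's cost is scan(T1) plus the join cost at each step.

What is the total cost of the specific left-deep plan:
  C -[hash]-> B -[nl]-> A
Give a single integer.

68000

step 1: scan C: cost=400, card=400
step 2: join B via hash
    card(P join B) = 400*200/(25) = 3200
    cost = 400 + 2*200*8 + 400 = 4000
step 3: join A via nl
    card(P join A) = 3200*20/(5*2) = 6400
    cost = 4000 + 3200*20 = 68000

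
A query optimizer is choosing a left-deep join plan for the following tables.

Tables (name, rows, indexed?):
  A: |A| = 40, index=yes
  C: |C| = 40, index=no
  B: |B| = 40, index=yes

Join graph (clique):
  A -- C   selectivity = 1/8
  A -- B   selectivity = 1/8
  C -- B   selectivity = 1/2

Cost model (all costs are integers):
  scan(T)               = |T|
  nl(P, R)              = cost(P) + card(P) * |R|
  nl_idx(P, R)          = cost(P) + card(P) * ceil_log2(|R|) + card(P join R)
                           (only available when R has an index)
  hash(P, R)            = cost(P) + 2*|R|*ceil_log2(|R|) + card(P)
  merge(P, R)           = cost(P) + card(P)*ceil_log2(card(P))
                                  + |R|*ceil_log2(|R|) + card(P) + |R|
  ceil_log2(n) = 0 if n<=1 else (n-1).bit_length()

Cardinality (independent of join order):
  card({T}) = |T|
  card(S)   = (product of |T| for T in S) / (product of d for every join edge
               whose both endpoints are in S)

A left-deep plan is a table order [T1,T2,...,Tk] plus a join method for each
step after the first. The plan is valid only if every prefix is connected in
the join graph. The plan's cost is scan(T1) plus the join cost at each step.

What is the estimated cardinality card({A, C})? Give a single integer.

Tables in S: A(40), C(40)
Edges inside S: A-C(d=8)
numerator = 40 * 40 = 1600
denominator = 8 = 8
card(S) = 1600 / 8 = 200

200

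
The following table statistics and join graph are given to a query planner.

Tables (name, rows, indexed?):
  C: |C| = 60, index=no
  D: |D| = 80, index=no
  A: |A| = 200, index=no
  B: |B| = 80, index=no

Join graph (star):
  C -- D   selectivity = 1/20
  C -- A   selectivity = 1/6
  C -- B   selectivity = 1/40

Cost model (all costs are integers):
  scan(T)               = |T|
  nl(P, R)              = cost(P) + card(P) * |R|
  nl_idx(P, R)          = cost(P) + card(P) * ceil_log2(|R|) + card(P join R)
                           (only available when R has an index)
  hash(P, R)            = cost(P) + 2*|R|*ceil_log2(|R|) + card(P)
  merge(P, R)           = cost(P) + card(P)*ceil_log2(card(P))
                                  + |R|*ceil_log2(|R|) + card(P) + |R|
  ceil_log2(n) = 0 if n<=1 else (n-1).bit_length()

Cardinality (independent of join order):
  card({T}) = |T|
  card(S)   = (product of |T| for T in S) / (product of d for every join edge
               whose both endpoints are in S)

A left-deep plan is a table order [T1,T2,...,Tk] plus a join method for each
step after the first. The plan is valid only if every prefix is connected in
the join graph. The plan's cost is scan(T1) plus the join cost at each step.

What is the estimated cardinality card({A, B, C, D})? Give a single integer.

16000

Tables in S: A(200), B(80), C(60), D(80)
Edges inside S: C-D(d=20), C-A(d=6), C-B(d=40)
numerator = 200 * 80 * 60 * 80 = 76800000
denominator = 20 * 6 * 40 = 4800
card(S) = 76800000 / 4800 = 16000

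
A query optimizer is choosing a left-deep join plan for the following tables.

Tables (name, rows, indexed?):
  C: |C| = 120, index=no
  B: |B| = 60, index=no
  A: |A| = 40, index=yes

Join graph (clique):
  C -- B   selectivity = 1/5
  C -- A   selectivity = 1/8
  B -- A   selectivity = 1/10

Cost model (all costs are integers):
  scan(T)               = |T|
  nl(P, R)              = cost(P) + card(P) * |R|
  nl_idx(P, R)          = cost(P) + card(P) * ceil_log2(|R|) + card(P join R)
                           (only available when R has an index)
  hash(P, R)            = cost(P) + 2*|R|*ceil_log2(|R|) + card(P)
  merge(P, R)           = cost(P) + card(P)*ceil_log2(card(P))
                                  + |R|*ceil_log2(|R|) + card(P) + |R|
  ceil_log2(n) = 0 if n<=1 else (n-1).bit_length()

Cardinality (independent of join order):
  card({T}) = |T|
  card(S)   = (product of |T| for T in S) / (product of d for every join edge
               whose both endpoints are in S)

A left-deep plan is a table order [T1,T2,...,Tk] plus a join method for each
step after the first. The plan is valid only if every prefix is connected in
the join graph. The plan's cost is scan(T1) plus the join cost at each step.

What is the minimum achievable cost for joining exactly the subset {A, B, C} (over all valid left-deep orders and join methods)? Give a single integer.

Selinger DP over subsets of {A,B,C}:
  {C}: scan cost=120, card=120
  {B}: scan cost=60, card=60
  {A}: scan cost=40, card=40
  {BC}: card=1440; try (B,hash)→960, (C,merge)→1440, (B,merge)→1500, (C,hash)→1800, (C,nl)→7260, (B,nl)→7320; best=960 via (B,hash)
  {AC}: card=600; try (A,hash)→720, (C,merge)→1280, (A,merge)→1360, (A,nl_idx)→1440, (C,hash)→1760, (C,nl)→4840 …(+1); best=720 via (A,hash)
  {AB}: card=240; try (A,hash)→600, (A,nl_idx)→660, (B,merge)→740, (A,merge)→760, (B,hash)→800, (B,nl)→2440 …(+1); best=600 via (A,hash)
  {ABC}: card=720; try (B,hash)→2040, (C,hash)→2520, (A,hash)→2880, (C,merge)→3720, (B,merge)→7740, (A,nl_idx)→10320 …(+4); best=2040 via (B,hash)

2040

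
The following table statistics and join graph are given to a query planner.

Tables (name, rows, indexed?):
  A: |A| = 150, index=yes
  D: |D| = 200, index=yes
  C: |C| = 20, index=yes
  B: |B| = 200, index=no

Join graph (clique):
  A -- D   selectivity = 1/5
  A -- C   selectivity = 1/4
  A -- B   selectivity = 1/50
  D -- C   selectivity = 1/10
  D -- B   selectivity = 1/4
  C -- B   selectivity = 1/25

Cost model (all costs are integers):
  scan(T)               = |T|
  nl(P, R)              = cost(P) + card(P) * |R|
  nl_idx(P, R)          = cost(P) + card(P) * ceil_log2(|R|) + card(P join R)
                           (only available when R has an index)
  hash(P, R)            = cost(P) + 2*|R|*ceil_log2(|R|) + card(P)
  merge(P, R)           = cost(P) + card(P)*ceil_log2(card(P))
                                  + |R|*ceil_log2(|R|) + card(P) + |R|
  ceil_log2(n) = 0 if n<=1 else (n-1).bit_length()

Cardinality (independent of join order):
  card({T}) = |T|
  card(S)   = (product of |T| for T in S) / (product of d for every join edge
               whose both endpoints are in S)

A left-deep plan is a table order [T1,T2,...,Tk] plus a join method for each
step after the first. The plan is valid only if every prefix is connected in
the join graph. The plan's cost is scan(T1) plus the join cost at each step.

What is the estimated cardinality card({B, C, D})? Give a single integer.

800

Tables in S: B(200), C(20), D(200)
Edges inside S: D-C(d=10), D-B(d=4), C-B(d=25)
numerator = 200 * 20 * 200 = 800000
denominator = 10 * 4 * 25 = 1000
card(S) = 800000 / 1000 = 800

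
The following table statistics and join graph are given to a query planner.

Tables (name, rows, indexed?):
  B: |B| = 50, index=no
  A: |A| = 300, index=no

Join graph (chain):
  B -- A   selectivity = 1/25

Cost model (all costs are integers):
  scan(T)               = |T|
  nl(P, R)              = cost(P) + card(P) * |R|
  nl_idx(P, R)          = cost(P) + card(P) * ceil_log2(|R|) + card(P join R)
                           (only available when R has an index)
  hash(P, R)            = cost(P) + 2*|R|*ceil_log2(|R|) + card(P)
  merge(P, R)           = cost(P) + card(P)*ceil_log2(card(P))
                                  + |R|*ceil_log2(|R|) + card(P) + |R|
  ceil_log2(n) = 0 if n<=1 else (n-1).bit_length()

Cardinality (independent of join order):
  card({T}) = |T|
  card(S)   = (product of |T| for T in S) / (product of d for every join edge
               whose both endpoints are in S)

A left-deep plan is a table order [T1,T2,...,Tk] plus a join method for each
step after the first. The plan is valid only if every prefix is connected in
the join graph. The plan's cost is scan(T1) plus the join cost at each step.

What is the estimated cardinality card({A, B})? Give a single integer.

Tables in S: A(300), B(50)
Edges inside S: B-A(d=25)
numerator = 300 * 50 = 15000
denominator = 25 = 25
card(S) = 15000 / 25 = 600

600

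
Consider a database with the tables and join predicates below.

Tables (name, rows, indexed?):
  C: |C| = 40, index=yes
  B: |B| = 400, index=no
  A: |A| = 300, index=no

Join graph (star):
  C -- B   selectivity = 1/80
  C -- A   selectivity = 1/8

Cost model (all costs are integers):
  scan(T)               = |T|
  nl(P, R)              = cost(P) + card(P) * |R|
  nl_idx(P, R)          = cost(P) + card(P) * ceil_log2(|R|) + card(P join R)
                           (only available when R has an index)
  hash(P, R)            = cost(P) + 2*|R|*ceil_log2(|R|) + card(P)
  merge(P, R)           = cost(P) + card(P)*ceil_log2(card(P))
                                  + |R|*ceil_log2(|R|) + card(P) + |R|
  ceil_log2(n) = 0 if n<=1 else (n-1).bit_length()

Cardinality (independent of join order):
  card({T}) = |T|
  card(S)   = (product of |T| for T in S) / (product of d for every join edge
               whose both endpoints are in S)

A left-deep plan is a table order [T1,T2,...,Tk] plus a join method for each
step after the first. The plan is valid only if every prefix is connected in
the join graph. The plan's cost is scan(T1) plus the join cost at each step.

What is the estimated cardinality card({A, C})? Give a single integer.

Tables in S: A(300), C(40)
Edges inside S: C-A(d=8)
numerator = 300 * 40 = 12000
denominator = 8 = 8
card(S) = 12000 / 8 = 1500

1500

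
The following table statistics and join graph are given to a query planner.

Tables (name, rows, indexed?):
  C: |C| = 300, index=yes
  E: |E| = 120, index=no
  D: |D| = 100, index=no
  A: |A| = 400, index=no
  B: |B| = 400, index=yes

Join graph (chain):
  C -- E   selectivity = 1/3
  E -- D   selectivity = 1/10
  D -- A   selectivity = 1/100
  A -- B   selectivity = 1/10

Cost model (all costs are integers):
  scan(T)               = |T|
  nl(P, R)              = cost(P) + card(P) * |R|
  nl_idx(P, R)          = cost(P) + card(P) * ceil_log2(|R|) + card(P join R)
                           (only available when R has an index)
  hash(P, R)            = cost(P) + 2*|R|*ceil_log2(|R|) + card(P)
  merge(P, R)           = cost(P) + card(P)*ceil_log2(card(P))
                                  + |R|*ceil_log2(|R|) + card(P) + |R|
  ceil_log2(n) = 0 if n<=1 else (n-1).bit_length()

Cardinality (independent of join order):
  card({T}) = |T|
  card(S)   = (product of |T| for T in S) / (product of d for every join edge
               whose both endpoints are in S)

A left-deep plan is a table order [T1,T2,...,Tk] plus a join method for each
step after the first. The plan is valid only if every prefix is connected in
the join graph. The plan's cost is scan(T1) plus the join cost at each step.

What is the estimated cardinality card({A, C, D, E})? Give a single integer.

480000

Tables in S: A(400), C(300), D(100), E(120)
Edges inside S: C-E(d=3), E-D(d=10), D-A(d=100)
numerator = 400 * 300 * 100 * 120 = 1440000000
denominator = 3 * 10 * 100 = 3000
card(S) = 1440000000 / 3000 = 480000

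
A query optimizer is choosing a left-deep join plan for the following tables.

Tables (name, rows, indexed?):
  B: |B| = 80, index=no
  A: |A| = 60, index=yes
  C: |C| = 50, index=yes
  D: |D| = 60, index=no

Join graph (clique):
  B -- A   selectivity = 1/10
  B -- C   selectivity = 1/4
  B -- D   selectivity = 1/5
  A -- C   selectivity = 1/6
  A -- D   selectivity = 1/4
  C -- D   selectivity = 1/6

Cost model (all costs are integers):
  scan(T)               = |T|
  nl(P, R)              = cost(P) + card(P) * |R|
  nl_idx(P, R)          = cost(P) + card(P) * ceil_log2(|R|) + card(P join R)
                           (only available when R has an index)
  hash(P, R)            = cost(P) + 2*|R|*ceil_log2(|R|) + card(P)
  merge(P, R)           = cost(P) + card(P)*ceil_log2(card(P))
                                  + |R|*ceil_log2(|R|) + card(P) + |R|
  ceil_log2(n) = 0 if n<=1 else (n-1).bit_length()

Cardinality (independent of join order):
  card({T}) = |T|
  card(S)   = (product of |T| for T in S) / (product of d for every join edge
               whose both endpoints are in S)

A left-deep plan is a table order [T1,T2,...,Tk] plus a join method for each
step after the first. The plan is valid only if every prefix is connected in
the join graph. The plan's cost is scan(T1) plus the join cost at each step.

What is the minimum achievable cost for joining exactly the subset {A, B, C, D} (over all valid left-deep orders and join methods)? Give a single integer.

3680

Selinger DP over subsets of {A,B,C,D}:
  {B}: scan cost=80, card=80
  {A}: scan cost=60, card=60
  {C}: scan cost=50, card=50
  {D}: scan cost=60, card=60
  {AB}: card=480; try (A,hash)→880, (A,nl_idx)→1040, (B,merge)→1120, (A,merge)→1140, (B,hash)→1240, (B,nl)→4860 …(+1); best=880 via (A,hash)
  {BC}: card=1000; try (C,hash)→760, (B,merge)→1040, (C,merge)→1070, (B,hash)→1220, (C,nl_idx)→1560, (B,nl)→4050 …(+1); best=760 via (C,hash)
  {BD}: card=960; try (D,hash)→880, (B,merge)→1120, (D,merge)→1140, (B,hash)→1240, (B,nl)→4860, (D,nl)→4880; best=880 via (D,hash)
  {AC}: card=500; try (C,hash)→720, (A,hash)→820, (A,merge)→820, (C,merge)→830, (A,nl_idx)→850, (C,nl_idx)→920 …(+2); best=720 via (C,hash)
  {AD}: card=900; try (D,hash)→840, (A,hash)→840, (D,merge)→900, (A,merge)→900, (A,nl_idx)→1320, (D,nl)→3660 …(+1); best=840 via (D,hash)
  {CD}: card=500; try (C,hash)→720, (D,hash)→820, (D,merge)→820, (C,merge)→830, (C,nl_idx)→920, (D,nl)→3050 …(+1); best=720 via (C,hash)
  {ABC}: card=1000; try (C,hash)→1960, (B,hash)→2340, (A,hash)→2480, (C,nl_idx)→4760, (C,merge)→6030, (B,merge)→6360 …(+5); best=1960 via (C,hash)
  {ABD}: card=1440; try (D,hash)→2080, (A,hash)→2560, (B,hash)→2860, (D,merge)→6100, (A,nl_idx)→8080, (B,merge)→11380 …(+4); best=2080 via (D,hash)
  {BCD}: card=2000; try (B,hash)→2340, (C,hash)→2440, (D,hash)→2480, (B,merge)→6360, (C,nl_idx)→8640, (C,merge)→11790 …(+4); best=2340 via (B,hash)
  {ACD}: card=1250; try (D,hash)→1940, (A,hash)→1940, (C,hash)→2340, (A,nl_idx)→4970, (D,merge)→6140, (A,merge)→6140 …(+5); best=1940 via (D,hash)
  {ABCD}: card=500; try (D,hash)→3680, (C,hash)→4120, (B,hash)→4310, (A,hash)→5060, (C,nl_idx)→11220, (D,merge)→13380 …(+8); best=3680 via (D,hash)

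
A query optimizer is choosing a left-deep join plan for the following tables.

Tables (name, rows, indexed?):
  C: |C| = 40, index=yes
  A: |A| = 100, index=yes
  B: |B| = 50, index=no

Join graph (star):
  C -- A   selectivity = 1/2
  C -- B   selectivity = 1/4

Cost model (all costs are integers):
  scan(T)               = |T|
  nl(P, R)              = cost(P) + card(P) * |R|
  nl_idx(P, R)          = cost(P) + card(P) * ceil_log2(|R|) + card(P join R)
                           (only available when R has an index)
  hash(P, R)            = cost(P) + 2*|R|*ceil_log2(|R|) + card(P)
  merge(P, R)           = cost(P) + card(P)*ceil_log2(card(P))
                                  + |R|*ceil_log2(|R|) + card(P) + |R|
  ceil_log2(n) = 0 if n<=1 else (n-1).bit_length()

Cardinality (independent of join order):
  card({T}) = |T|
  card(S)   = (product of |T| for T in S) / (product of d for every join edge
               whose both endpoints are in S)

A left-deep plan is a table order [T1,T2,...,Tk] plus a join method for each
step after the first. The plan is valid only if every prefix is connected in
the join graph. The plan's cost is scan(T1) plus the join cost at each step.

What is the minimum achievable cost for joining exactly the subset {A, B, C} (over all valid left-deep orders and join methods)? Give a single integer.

2480

Selinger DP over subsets of {A,B,C}:
  {C}: scan cost=40, card=40
  {A}: scan cost=100, card=100
  {B}: scan cost=50, card=50
  {AC}: card=2000; try (C,hash)→680, (A,merge)→1120, (C,merge)→1180, (A,hash)→1480, (A,nl_idx)→2320, (C,nl_idx)→2700 …(+2); best=680 via (C,hash)
  {BC}: card=500; try (C,hash)→580, (B,merge)→670, (C,merge)→680, (B,hash)→680, (C,nl_idx)→850, (B,nl)→2040 …(+1); best=580 via (C,hash)
  {ABC}: card=25000; try (A,hash)→2480, (B,hash)→3280, (A,merge)→6380, (B,merge)→25030, (A,nl_idx)→29080, (A,nl)→50580 …(+1); best=2480 via (A,hash)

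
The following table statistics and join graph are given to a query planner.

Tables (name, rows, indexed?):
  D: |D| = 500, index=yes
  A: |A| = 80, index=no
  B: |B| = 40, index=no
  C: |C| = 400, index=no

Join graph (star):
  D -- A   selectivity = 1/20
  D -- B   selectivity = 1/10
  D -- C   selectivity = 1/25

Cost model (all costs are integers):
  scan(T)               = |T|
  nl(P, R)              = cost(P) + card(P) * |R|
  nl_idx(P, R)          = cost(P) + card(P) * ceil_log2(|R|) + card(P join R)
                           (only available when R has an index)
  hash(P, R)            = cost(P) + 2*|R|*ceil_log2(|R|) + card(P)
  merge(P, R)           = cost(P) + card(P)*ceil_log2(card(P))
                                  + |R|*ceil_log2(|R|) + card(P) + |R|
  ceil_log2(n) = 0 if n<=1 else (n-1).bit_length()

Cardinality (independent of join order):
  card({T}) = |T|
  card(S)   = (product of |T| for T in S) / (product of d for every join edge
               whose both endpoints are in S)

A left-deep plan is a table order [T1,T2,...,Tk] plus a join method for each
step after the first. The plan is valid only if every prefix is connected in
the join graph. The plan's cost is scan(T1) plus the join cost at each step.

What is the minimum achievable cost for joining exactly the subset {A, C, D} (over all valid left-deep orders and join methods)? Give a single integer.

11320

Selinger DP over subsets of {A,C,D}:
  {D}: scan cost=500, card=500
  {A}: scan cost=80, card=80
  {C}: scan cost=400, card=400
  {AD}: card=2000; try (A,hash)→2120, (D,nl_idx)→2800, (D,merge)→5720, (A,merge)→6140, (D,hash)→9160, (D,nl)→40080 …(+1); best=2120 via (A,hash)
  {CD}: card=8000; try (C,hash)→8200, (D,merge)→9400, (C,merge)→9500, (D,hash)→9800, (D,nl_idx)→12000, (D,nl)→200400 …(+1); best=8200 via (C,hash)
  {ACD}: card=32000; try (C,hash)→11320, (A,hash)→17320, (C,merge)→30120, (A,merge)→120840, (A,nl)→648200, (C,nl)→802120; best=11320 via (C,hash)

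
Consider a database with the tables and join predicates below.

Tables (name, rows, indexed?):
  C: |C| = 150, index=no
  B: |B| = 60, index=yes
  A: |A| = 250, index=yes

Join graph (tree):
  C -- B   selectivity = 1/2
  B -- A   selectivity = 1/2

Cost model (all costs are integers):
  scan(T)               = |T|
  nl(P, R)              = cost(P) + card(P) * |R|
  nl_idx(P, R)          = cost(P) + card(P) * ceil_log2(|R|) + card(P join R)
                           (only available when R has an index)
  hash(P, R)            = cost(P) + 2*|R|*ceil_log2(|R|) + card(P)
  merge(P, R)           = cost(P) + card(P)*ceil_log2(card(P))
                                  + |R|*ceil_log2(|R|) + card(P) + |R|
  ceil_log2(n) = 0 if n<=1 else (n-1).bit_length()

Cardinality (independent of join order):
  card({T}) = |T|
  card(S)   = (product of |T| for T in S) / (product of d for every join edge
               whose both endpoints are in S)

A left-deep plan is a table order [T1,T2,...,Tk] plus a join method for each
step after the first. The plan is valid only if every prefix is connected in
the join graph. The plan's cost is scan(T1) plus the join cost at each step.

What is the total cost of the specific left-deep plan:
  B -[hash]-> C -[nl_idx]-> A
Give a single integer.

601020

step 1: scan B: cost=60, card=60
step 2: join C via hash
    card(P join C) = 60*150/(2) = 4500
    cost = 60 + 2*150*8 + 60 = 2520
step 3: join A via nl_idx
    card(P join A) = 4500*250/(2) = 562500
    cost = 2520 + 4500*8 + 562500 = 601020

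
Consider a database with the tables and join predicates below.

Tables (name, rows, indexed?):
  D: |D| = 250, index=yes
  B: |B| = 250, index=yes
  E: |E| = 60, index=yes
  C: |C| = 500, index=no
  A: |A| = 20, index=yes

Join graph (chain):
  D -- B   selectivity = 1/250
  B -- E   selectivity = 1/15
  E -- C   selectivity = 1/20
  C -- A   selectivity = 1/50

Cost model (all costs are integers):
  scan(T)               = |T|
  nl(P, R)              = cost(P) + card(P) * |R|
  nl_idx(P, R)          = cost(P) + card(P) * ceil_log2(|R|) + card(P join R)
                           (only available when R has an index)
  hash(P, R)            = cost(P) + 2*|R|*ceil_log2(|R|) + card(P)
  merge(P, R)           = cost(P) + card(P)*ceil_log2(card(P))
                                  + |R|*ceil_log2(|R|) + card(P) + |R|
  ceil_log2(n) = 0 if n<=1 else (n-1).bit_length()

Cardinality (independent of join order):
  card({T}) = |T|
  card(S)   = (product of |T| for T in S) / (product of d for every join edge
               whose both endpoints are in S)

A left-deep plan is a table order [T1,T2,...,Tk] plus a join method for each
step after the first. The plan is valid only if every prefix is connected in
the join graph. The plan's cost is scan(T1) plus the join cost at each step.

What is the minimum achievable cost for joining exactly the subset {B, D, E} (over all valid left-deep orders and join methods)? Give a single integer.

Selinger DP over subsets of {B,D,E}:
  {D}: scan cost=250, card=250
  {B}: scan cost=250, card=250
  {E}: scan cost=60, card=60
  {BD}: card=250; try (D,nl_idx)→2500, (B,nl_idx)→2500, (D,hash)→4500, (B,hash)→4500, (D,merge)→4750, (B,merge)→4750 …(+2); best=2500 via (D,nl_idx)
  {BE}: card=1000; try (E,hash)→1220, (B,nl_idx)→1540, (B,merge)→2730, (E,nl_idx)→2750, (E,merge)→2920, (B,hash)→4120 …(+2); best=1220 via (E,hash)
  {BDE}: card=1000; try (E,hash)→3470, (E,nl_idx)→5000, (E,merge)→5170, (D,hash)→6220, (D,nl_idx)→10220, (D,merge)→14470 …(+2); best=3470 via (E,hash)

3470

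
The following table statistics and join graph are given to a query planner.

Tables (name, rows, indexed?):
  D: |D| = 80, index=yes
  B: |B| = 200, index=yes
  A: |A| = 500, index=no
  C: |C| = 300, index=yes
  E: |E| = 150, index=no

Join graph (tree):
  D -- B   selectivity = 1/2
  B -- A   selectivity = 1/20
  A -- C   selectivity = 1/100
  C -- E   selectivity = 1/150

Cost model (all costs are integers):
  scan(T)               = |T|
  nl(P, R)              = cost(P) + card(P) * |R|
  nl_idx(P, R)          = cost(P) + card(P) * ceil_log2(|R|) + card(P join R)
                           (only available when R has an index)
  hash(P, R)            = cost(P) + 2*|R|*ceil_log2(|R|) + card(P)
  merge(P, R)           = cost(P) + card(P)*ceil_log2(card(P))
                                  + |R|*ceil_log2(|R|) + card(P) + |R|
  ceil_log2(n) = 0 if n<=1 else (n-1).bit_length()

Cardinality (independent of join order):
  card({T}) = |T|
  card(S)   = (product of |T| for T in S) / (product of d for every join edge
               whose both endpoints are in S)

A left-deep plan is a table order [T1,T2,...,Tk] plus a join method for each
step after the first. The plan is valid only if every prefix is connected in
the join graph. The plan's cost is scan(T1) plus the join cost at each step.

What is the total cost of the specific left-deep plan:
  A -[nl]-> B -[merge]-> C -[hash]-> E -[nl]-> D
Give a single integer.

step 1: scan A: cost=500, card=500
step 2: join B via nl
    card(P join B) = 500*200/(20) = 5000
    cost = 500 + 500*200 = 100500
step 3: join C via merge
    card(P join C) = 5000*300/(100) = 15000
    cost = 100500 + 5000*13 + 300*9 + 5000 + 300 = 173500
step 4: join E via hash
    card(P join E) = 15000*150/(150) = 15000
    cost = 173500 + 2*150*8 + 15000 = 190900
step 5: join D via nl
    card(P join D) = 15000*80/(2) = 600000
    cost = 190900 + 15000*80 = 1390900

1390900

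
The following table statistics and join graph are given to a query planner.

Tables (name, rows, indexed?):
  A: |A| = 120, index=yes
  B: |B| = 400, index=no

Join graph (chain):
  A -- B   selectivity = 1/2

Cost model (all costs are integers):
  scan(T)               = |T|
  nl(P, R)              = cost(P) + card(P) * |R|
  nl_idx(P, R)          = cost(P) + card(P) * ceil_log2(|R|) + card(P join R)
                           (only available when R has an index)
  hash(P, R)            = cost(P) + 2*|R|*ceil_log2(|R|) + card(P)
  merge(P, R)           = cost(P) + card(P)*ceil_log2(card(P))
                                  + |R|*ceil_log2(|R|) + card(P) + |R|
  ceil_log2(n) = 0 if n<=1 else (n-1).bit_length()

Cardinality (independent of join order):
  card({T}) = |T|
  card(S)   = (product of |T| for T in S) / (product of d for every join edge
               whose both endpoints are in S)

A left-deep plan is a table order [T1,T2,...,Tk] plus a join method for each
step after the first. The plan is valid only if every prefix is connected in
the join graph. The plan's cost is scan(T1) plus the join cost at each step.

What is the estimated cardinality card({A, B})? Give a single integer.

24000

Tables in S: A(120), B(400)
Edges inside S: A-B(d=2)
numerator = 120 * 400 = 48000
denominator = 2 = 2
card(S) = 48000 / 2 = 24000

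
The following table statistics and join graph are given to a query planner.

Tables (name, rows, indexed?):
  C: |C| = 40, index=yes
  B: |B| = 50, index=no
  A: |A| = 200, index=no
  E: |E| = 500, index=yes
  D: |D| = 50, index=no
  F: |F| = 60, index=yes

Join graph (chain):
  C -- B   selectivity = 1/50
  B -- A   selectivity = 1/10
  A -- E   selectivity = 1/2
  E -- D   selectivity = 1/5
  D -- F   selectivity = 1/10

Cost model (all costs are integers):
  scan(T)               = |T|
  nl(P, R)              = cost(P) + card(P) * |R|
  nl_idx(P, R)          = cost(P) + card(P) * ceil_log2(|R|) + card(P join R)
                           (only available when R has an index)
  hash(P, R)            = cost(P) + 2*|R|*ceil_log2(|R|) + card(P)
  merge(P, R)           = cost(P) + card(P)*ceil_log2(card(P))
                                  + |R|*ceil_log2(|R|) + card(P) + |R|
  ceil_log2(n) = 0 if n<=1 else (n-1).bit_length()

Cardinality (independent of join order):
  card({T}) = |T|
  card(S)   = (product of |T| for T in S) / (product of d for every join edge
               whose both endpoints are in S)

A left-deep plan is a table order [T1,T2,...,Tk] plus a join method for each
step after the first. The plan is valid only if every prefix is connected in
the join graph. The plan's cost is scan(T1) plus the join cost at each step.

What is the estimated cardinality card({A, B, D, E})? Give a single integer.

Tables in S: A(200), B(50), D(50), E(500)
Edges inside S: B-A(d=10), A-E(d=2), E-D(d=5)
numerator = 200 * 50 * 50 * 500 = 250000000
denominator = 10 * 2 * 5 = 100
card(S) = 250000000 / 100 = 2500000

2500000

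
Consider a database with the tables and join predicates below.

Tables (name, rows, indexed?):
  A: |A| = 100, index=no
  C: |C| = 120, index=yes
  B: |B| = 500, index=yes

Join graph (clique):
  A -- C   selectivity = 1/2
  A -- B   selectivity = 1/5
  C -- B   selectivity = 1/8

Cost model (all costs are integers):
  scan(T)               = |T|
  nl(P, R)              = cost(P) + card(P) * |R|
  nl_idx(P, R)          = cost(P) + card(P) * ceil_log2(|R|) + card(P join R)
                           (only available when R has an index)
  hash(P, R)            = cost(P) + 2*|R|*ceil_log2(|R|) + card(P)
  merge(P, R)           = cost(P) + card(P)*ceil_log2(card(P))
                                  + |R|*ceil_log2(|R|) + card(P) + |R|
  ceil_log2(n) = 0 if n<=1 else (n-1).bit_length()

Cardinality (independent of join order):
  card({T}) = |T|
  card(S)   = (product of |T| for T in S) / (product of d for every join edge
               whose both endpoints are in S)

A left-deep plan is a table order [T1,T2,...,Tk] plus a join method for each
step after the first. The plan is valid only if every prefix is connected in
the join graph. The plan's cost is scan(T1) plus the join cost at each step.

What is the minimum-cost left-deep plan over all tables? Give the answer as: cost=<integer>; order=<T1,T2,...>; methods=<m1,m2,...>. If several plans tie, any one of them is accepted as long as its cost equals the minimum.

cost=11580; order=B,C,A; methods=hash,hash

Selinger DP (subsets sized 1..n):
  {A}: scan cost=100, card=100
  {C}: scan cost=120, card=120
  {B}: scan cost=500, card=500
  {AC}: card=6000; try (A,hash)→1640, (C,merge)→1860, (C,hash)→1880, (A,merge)→1880, (C,nl_idx)→6800, (C,nl)→12100 …(+1); best=1640 via (A,hash)
  {AB}: card=10000; try (A,hash)→2400, (B,merge)→5900, (A,merge)→6300, (B,hash)→9200, (B,nl_idx)→11000, (B,nl)→50100 …(+1); best=2400 via (A,hash)
  {BC}: card=7500; try (C,hash)→2680, (B,merge)→6080, (C,merge)→6460, (B,nl_idx)→8700, (B,hash)→9240, (C,nl_idx)→11500 …(+2); best=2680 via (C,hash)
  {ABC}: card=75000; try (A,hash)→11580, (C,hash)→14080, (B,hash)→16640, (B,merge)→90640, (A,merge)→108480, (B,nl_idx)→130640 …(+5); best=11580 via (A,hash)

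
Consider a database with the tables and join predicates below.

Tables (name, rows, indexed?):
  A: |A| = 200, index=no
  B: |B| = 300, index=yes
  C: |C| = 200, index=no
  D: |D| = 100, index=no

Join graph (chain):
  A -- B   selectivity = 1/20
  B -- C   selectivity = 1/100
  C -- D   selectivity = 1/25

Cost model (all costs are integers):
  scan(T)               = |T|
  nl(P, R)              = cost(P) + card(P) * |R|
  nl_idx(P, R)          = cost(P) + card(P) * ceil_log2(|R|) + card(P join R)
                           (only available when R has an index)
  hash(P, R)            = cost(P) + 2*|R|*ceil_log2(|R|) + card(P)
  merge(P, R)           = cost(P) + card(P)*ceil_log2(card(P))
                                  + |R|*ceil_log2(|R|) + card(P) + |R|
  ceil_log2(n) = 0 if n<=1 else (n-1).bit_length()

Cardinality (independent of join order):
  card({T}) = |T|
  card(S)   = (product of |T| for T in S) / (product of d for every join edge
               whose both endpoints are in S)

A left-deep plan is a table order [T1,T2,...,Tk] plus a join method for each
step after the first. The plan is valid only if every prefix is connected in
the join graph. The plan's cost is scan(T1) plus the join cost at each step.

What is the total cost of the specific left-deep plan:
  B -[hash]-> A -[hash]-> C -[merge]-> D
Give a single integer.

step 1: scan B: cost=300, card=300
step 2: join A via hash
    card(P join A) = 300*200/(20) = 3000
    cost = 300 + 2*200*8 + 300 = 3800
step 3: join C via hash
    card(P join C) = 3000*200/(100) = 6000
    cost = 3800 + 2*200*8 + 3000 = 10000
step 4: join D via merge
    card(P join D) = 6000*100/(25) = 24000
    cost = 10000 + 6000*13 + 100*7 + 6000 + 100 = 94800

94800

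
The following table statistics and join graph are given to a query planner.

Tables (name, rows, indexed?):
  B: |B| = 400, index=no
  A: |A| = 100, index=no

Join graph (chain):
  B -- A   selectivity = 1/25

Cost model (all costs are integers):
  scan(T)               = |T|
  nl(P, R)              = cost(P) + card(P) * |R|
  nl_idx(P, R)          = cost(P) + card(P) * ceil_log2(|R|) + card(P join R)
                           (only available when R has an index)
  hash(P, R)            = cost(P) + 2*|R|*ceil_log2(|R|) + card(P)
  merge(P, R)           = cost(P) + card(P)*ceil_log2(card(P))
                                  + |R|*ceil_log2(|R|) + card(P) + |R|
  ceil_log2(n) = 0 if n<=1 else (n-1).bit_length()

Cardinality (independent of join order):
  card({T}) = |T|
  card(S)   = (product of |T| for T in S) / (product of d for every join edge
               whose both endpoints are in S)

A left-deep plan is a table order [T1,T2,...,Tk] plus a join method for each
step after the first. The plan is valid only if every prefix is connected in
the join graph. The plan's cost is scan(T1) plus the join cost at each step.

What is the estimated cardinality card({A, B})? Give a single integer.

1600

Tables in S: A(100), B(400)
Edges inside S: B-A(d=25)
numerator = 100 * 400 = 40000
denominator = 25 = 25
card(S) = 40000 / 25 = 1600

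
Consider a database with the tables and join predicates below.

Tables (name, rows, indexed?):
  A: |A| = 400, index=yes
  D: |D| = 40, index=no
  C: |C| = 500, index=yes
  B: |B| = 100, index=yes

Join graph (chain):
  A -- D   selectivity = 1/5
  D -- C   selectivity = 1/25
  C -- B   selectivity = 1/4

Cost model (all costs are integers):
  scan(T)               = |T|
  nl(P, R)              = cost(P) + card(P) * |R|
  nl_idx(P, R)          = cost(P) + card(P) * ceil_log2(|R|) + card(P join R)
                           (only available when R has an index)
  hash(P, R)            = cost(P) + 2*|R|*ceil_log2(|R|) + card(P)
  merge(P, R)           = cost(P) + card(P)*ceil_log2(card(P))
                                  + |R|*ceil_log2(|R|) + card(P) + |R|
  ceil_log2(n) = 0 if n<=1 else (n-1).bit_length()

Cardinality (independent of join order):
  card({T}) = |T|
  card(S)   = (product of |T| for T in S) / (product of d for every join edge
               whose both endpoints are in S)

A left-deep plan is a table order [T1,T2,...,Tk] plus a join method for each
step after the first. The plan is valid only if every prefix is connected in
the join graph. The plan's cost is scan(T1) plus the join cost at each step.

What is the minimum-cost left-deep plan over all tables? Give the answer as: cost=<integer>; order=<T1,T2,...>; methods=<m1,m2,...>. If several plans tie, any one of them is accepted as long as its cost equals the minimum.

Selinger DP (subsets sized 1..n):
  {A}: scan cost=400, card=400
  {D}: scan cost=40, card=40
  {C}: scan cost=500, card=500
  {B}: scan cost=100, card=100
  {AD}: card=3200; try (D,hash)→1280, (A,nl_idx)→3600, (A,merge)→4320, (D,merge)→4680, (A,hash)→7280, (A,nl)→16040 …(+1); best=1280 via (D,hash)
  {CD}: card=800; try (C,nl_idx)→1200, (D,hash)→1480, (C,merge)→5320, (D,merge)→5780, (C,hash)→9080, (C,nl)→20040 …(+1); best=1200 via (C,nl_idx)
  {BC}: card=12500; try (B,hash)→2400, (C,merge)→5900, (B,merge)→6300, (C,hash)→9200, (C,nl_idx)→13500, (B,nl_idx)→16500 …(+2); best=2400 via (B,hash)
  {ACD}: card=64000; try (A,hash)→9200, (C,hash)→13480, (A,merge)→14000, (C,merge)→47880, (A,nl_idx)→72400, (C,nl_idx)→94080 …(+2); best=9200 via (A,hash)
  {BCD}: card=20000; try (B,hash)→3400, (B,merge)→10800, (D,hash)→15380, (B,nl_idx)→26800, (B,nl)→81200, (D,merge)→190180 …(+1); best=3400 via (B,hash)
  {ABCD}: card=1600000; try (A,hash)→30600, (B,hash)→74600, (A,merge)→327400, (B,merge)→1098000, (A,nl_idx)→1783400, (B,nl_idx)→2057200 …(+2); best=30600 via (A,hash)

cost=30600; order=D,C,B,A; methods=nl_idx,hash,hash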